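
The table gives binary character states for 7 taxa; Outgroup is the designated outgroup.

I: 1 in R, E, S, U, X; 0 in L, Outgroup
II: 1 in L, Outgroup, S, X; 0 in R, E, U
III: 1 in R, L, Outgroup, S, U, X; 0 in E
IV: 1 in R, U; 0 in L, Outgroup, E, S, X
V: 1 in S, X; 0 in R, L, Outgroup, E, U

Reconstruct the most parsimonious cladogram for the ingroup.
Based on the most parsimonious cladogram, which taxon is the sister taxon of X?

Character polarity is set by the outgroup: the derived state is whichever differs from the outgroup's state, so for II, III the derived state is '0', and for the remaining characters it is '1'.
I: derived state '1' in E, R, S, U, and X only — synapomorphy for {E, R, S, U, X}.
II: derived state '0' in E, R, and U only — synapomorphy for {E, R, U}.
III (derived state '0') is unique to E (autapomorphy; uninformative for grouping).
IV (derived state '1') is shared by R and U — a synapomorphy uniting that clade.
V (derived state '1') is shared by S and X — a synapomorphy uniting that clade.
Most parsimonious ingroup topology: (((S,X),(E,(R,U))),L).
X and S form a cherry on this tree, so they are sister taxa.

S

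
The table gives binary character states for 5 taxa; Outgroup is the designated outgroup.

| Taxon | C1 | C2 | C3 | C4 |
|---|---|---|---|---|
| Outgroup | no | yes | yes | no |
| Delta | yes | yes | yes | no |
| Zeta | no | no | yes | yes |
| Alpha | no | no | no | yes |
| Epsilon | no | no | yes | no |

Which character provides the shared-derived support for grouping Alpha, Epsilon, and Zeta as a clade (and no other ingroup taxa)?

Character polarity is set by the outgroup: the derived state is whichever differs from the outgroup's state, so for C2, C3 the derived state is 'no', and for the remaining characters it is 'yes'.
C1 (derived state 'yes') is unique to Delta (autapomorphy; uninformative for grouping).
C2 (derived state 'no') is shared by Alpha, Epsilon, and Zeta — a synapomorphy uniting that clade.
C3: derived state 'no' in Alpha only — an autapomorphy, so it tells us nothing about relationships among taxa.
C4 (derived state 'yes') is shared by Alpha and Zeta — a synapomorphy uniting that clade.
Most parsimonious ingroup topology: (Delta,((Zeta,Alpha),Epsilon)).
The clade {Alpha, Epsilon, Zeta} is supported by C2: its derived state 'no' occurs in exactly those taxa and in no other taxon (including the outgroup).

C2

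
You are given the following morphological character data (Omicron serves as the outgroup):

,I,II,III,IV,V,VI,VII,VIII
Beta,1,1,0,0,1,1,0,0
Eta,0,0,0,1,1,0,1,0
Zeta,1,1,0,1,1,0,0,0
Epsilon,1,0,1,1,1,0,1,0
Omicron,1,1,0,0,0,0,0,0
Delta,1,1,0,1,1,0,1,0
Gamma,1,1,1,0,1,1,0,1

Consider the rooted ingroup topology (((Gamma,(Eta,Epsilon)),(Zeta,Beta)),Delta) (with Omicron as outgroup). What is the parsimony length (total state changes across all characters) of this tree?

Map each character onto (((Gamma,(Eta,Epsilon)),(Zeta,Beta)),Delta) (rooted by Omicron) and count the minimum state changes it requires (Fitch parsimony):
I: 1; II: 1; III: 2; IV: 3; V: 1; VI: 2; VII: 2; VIII: 1.
Total tree length = 13.

13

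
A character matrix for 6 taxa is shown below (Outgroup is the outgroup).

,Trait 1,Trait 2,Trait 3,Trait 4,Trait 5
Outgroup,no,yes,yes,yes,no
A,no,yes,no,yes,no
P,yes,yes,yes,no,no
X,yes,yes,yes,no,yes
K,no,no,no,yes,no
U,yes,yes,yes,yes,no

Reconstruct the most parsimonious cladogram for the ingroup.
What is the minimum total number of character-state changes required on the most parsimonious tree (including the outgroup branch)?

5

Character polarity is set by the outgroup: the derived state is whichever differs from the outgroup's state, so for Trait 2, Trait 3, Trait 4 the derived state is 'no', and for the remaining characters it is 'yes'.
Trait 1: derived state 'yes' in P, U, and X only — synapomorphy for {P, U, X}.
Trait 2 (derived state 'no') is unique to K (autapomorphy; uninformative for grouping).
Trait 3: derived state 'no' in A and K only — synapomorphy for {A, K}.
Only P and X show the derived state 'no' for Trait 4, supporting them as a clade.
Trait 5: derived state 'yes' in X only — an autapomorphy, so it tells us nothing about relationships among taxa.
Most parsimonious ingroup topology: ((A,K),((P,X),U)).
Changes per character on this tree: Trait 1: 1; Trait 2: 1; Trait 3: 1; Trait 4: 1; Trait 5: 1.
Total = 5.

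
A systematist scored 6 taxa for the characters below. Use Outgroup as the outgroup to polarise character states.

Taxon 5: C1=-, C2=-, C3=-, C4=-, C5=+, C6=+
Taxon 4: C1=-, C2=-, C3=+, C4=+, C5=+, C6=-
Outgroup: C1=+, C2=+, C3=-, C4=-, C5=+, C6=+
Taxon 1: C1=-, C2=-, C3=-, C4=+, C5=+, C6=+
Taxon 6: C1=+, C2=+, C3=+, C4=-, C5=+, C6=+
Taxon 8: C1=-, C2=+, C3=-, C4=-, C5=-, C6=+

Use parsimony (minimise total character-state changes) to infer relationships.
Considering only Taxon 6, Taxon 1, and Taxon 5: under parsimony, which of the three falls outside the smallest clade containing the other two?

Character polarity is set by the outgroup: the derived state is whichever differs from the outgroup's state, so for C1, C2, C5, C6 the derived state is '-', and for the remaining characters it is '+'.
C1 (derived state '-') is shared by Taxon 1, Taxon 4, Taxon 5, and Taxon 8 — a synapomorphy uniting that clade.
Only Taxon 1, Taxon 4, and Taxon 5 show the derived state '-' for C2, supporting them as a clade.
C3 (state '+') occurs in Taxon 4 and Taxon 6 but conflicts with the nesting implied by the other characters — most parsimoniously interpreted as homoplasy.
Only Taxon 1 and Taxon 4 show the derived state '+' for C4, supporting them as a clade.
C5 (derived state '-') is unique to Taxon 8 (autapomorphy; uninformative for grouping).
C6 (derived state '-') is unique to Taxon 4 (autapomorphy; uninformative for grouping).
Most parsimonious ingroup topology: (((Taxon 5,(Taxon 1,Taxon 4)),Taxon 8),Taxon 6).
Taxon 5 and Taxon 1 share a more recent common ancestor with each other than either does with Taxon 6, so Taxon 6 is the least closely related of the three.

Taxon 6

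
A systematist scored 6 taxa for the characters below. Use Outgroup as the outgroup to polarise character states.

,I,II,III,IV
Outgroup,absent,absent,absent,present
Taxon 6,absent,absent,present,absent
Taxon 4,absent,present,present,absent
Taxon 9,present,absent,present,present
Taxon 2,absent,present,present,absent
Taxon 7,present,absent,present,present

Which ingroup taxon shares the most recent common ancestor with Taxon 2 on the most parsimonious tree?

Taxon 4

Character polarity is set by the outgroup: the derived state is whichever differs from the outgroup's state, so for IV the derived state is 'absent', and for the remaining characters it is 'present'.
Only Taxon 7 and Taxon 9 show the derived state 'present' for I, supporting them as a clade.
II: derived state 'present' in Taxon 2 and Taxon 4 only — synapomorphy for {Taxon 2, Taxon 4}.
All ingroup taxa share the derived state 'present' for III; it defines the ingroup but does not resolve relationships within it.
Only Taxon 2, Taxon 4, and Taxon 6 show the derived state 'absent' for IV, supporting them as a clade.
Most parsimonious ingroup topology: ((Taxon 6,(Taxon 4,Taxon 2)),(Taxon 9,Taxon 7)).
Taxon 2 and Taxon 4 form a cherry on this tree, so they are sister taxa.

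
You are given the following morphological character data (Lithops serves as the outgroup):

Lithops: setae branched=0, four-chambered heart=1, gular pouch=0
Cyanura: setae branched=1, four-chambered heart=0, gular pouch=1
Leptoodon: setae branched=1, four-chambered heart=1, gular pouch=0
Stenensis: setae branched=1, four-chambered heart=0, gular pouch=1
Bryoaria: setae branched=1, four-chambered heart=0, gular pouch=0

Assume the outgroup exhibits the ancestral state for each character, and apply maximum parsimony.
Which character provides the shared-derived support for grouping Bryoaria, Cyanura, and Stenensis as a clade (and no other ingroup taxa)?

Character polarity is set by the outgroup: the derived state is whichever differs from the outgroup's state, so for four-chambered heart the derived state is '0', and for the remaining characters it is '1'.
setae branched (derived state '1') is shared by all ingroup taxa — unites the whole ingroup.
four-chambered heart (derived state '0') is shared by Bryoaria, Cyanura, and Stenensis — a synapomorphy uniting that clade.
Only Cyanura and Stenensis show the derived state '1' for gular pouch, supporting them as a clade.
Most parsimonious ingroup topology: (((Cyanura,Stenensis),Bryoaria),Leptoodon).
The clade {Bryoaria, Cyanura, Stenensis} is supported by four-chambered heart: its derived state '0' occurs in exactly those taxa and in no other taxon (including the outgroup).

four-chambered heart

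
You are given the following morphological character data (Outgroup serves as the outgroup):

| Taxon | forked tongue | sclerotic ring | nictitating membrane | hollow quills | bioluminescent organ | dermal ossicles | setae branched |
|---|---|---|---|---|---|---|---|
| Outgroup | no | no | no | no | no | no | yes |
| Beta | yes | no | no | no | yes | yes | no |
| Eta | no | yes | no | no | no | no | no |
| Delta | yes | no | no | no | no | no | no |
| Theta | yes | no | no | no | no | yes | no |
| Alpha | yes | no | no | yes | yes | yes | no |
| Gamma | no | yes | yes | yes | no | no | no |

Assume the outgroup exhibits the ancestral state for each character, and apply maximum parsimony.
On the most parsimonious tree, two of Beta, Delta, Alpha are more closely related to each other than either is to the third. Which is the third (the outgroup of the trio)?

Character polarity is set by the outgroup: the derived state is whichever differs from the outgroup's state, so for setae branched the derived state is 'no', and for the remaining characters it is 'yes'.
Only Alpha, Beta, Delta, and Theta show the derived state 'yes' for forked tongue, supporting them as a clade.
Only Eta and Gamma show the derived state 'yes' for sclerotic ring, supporting them as a clade.
nictitating membrane (derived state 'yes') is unique to Gamma (autapomorphy; uninformative for grouping).
hollow quills groups Alpha and Gamma, which is incompatible with the clades supported by the remaining characters; treating it as convergent (homoplasy) costs fewer steps than any alternative tree.
bioluminescent organ (derived state 'yes') is shared by Alpha and Beta — a synapomorphy uniting that clade.
Only Alpha, Beta, and Theta show the derived state 'yes' for dermal ossicles, supporting them as a clade.
setae branched (derived state 'no') is shared by all ingroup taxa — unites the whole ingroup.
Most parsimonious ingroup topology: ((((Beta,Alpha),Theta),Delta),(Eta,Gamma)).
Alpha and Beta share a more recent common ancestor with each other than either does with Delta, so Delta is the least closely related of the three.

Delta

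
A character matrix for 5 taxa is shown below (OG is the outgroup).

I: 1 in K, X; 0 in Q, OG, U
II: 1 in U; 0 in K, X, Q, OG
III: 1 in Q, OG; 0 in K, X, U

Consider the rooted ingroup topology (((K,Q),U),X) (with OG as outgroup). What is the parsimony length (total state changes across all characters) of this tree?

Map each character onto (((K,Q),U),X) (rooted by OG) and count the minimum state changes it requires (Fitch parsimony):
I: 2; II: 1; III: 2.
Total tree length = 5.

5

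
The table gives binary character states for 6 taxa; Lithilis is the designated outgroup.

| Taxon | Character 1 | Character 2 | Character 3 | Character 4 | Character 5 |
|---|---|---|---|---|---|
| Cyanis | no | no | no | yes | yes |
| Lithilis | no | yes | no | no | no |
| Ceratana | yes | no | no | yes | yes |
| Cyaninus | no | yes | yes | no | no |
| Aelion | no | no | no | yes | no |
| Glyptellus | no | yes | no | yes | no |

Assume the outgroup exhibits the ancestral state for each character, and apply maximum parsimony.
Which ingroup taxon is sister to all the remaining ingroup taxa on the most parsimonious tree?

Character polarity is set by the outgroup: the derived state is whichever differs from the outgroup's state, so for Character 2 the derived state is 'no', and for the remaining characters it is 'yes'.
Character 1: derived state 'yes' in Ceratana only — an autapomorphy, so it tells us nothing about relationships among taxa.
Only Aelion, Ceratana, and Cyanis show the derived state 'no' for Character 2, supporting them as a clade.
Character 3: derived state 'yes' in Cyaninus only — an autapomorphy, so it tells us nothing about relationships among taxa.
Only Aelion, Ceratana, Cyanis, and Glyptellus show the derived state 'yes' for Character 4, supporting them as a clade.
Only Ceratana and Cyanis show the derived state 'yes' for Character 5, supporting them as a clade.
Most parsimonious ingroup topology: (Cyaninus,((Aelion,(Ceratana,Cyanis)),Glyptellus)).
Cyaninus is sister to the clade containing all other ingroup taxa, so it is the earliest-diverging (most basal) ingroup lineage.

Cyaninus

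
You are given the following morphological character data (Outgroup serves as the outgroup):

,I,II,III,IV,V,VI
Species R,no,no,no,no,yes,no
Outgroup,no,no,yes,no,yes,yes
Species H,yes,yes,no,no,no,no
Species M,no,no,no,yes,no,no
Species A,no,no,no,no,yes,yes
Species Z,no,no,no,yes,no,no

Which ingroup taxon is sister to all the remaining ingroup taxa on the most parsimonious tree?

Character polarity is set by the outgroup: the derived state is whichever differs from the outgroup's state, so for III, V, VI the derived state is 'no', and for the remaining characters it is 'yes'.
I (derived state 'yes') is unique to Species H (autapomorphy; uninformative for grouping).
II: derived state 'yes' in Species H only — an autapomorphy, so it tells us nothing about relationships among taxa.
III (derived state 'no') is shared by all ingroup taxa — unites the whole ingroup.
IV: derived state 'yes' in Species M and Species Z only — synapomorphy for {Species M, Species Z}.
Only Species H, Species M, and Species Z show the derived state 'no' for V, supporting them as a clade.
VI (derived state 'no') is shared by Species H, Species M, Species R, and Species Z — a synapomorphy uniting that clade.
Most parsimonious ingroup topology: (Species A,(Species R,((Species Z,Species M),Species H))).
Species A is sister to the clade containing all other ingroup taxa, so it is the earliest-diverging (most basal) ingroup lineage.

Species A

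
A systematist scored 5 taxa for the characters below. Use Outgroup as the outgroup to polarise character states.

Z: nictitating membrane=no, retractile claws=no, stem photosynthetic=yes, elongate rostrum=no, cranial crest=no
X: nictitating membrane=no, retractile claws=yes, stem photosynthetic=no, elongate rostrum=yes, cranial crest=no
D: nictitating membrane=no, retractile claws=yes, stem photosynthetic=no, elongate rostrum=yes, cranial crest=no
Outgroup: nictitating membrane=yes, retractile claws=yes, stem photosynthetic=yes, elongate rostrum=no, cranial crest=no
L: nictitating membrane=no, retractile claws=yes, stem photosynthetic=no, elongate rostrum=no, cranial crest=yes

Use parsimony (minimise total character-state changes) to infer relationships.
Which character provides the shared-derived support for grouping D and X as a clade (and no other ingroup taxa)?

elongate rostrum

Character polarity is set by the outgroup: the derived state is whichever differs from the outgroup's state, so for nictitating membrane, retractile claws, stem photosynthetic the derived state is 'no', and for the remaining characters it is 'yes'.
nictitating membrane (derived state 'no') is shared by all ingroup taxa — unites the whole ingroup.
retractile claws: derived state 'no' in Z only — an autapomorphy, so it tells us nothing about relationships among taxa.
Only D, L, and X show the derived state 'no' for stem photosynthetic, supporting them as a clade.
elongate rostrum (derived state 'yes') is shared by D and X — a synapomorphy uniting that clade.
cranial crest (derived state 'yes') is unique to L (autapomorphy; uninformative for grouping).
Most parsimonious ingroup topology: (((X,D),L),Z).
The clade {D, X} is supported by elongate rostrum: its derived state 'yes' occurs in exactly those taxa and in no other taxon (including the outgroup).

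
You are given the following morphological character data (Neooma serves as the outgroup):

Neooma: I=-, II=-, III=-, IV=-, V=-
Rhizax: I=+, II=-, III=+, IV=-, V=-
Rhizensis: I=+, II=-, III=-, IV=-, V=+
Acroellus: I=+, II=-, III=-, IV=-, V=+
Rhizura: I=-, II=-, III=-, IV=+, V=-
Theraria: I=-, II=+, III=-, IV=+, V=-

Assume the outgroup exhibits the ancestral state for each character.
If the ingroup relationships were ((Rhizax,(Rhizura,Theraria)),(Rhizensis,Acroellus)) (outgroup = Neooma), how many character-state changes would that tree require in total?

6

Map each character onto ((Rhizax,(Rhizura,Theraria)),(Rhizensis,Acroellus)) (rooted by Neooma) and count the minimum state changes it requires (Fitch parsimony):
I: 2; II: 1; III: 1; IV: 1; V: 1.
Total tree length = 6.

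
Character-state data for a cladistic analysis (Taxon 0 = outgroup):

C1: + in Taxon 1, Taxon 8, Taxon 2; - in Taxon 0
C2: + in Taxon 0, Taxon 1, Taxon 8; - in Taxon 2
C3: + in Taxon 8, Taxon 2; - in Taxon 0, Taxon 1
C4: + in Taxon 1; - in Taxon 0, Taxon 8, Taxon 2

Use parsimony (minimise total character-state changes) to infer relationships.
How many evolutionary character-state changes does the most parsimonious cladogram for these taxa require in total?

Character polarity is set by the outgroup: the derived state is whichever differs from the outgroup's state, so for C2 the derived state is '-', and for the remaining characters it is '+'.
All ingroup taxa share the derived state '+' for C1; it defines the ingroup but does not resolve relationships within it.
C2 (derived state '-') is unique to Taxon 2 (autapomorphy; uninformative for grouping).
Only Taxon 2 and Taxon 8 show the derived state '+' for C3, supporting them as a clade.
C4: derived state '+' in Taxon 1 only — an autapomorphy, so it tells us nothing about relationships among taxa.
Most parsimonious ingroup topology: (Taxon 1,(Taxon 8,Taxon 2)).
Changes per character on this tree: C1: 1; C2: 1; C3: 1; C4: 1.
Total = 4.

4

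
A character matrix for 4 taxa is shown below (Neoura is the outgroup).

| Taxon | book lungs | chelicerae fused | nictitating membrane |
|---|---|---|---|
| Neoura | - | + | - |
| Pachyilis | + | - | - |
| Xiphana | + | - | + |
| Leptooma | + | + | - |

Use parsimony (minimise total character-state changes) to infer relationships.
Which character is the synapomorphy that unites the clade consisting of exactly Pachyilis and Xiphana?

chelicerae fused

Character polarity is set by the outgroup: the derived state is whichever differs from the outgroup's state, so for chelicerae fused the derived state is '-', and for the remaining characters it is '+'.
All ingroup taxa share the derived state '+' for book lungs; it defines the ingroup but does not resolve relationships within it.
chelicerae fused (derived state '-') is shared by Pachyilis and Xiphana — a synapomorphy uniting that clade.
nictitating membrane (derived state '+') is unique to Xiphana (autapomorphy; uninformative for grouping).
Most parsimonious ingroup topology: ((Pachyilis,Xiphana),Leptooma).
The clade {Pachyilis, Xiphana} is supported by chelicerae fused: its derived state '-' occurs in exactly those taxa and in no other taxon (including the outgroup).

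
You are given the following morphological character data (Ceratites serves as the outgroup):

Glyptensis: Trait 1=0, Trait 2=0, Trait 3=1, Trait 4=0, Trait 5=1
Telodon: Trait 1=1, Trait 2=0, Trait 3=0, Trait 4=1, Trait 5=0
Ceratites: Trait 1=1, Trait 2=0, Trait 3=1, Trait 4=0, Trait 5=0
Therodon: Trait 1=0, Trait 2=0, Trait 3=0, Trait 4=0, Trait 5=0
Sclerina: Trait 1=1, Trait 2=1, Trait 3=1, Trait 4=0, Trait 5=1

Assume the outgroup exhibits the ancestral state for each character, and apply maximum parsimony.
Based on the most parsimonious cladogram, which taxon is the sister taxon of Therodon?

Character polarity is set by the outgroup: the derived state is whichever differs from the outgroup's state, so for Trait 1, Trait 3 the derived state is '0', and for the remaining characters it is '1'.
Trait 1 (state '0') occurs in Glyptensis and Therodon but conflicts with the nesting implied by the other characters — most parsimoniously interpreted as homoplasy.
Trait 2 (derived state '1') is unique to Sclerina (autapomorphy; uninformative for grouping).
Trait 3: derived state '0' in Telodon and Therodon only — synapomorphy for {Telodon, Therodon}.
Trait 4: derived state '1' in Telodon only — an autapomorphy, so it tells us nothing about relationships among taxa.
Trait 5 (derived state '1') is shared by Glyptensis and Sclerina — a synapomorphy uniting that clade.
Most parsimonious ingroup topology: ((Therodon,Telodon),(Glyptensis,Sclerina)).
Therodon and Telodon form a cherry on this tree, so they are sister taxa.

Telodon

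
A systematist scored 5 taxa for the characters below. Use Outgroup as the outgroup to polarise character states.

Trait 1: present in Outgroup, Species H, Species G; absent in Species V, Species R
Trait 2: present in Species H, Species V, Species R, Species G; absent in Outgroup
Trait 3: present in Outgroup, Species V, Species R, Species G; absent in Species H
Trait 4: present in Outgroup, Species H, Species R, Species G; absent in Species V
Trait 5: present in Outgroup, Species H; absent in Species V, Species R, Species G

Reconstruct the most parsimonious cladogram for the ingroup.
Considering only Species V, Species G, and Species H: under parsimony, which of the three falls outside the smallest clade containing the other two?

Species H

Character polarity is set by the outgroup: the derived state is whichever differs from the outgroup's state, so for Trait 1, Trait 3, Trait 4, Trait 5 the derived state is 'absent', and for the remaining characters it is 'present'.
Only Species R and Species V show the derived state 'absent' for Trait 1, supporting them as a clade.
Trait 2 (derived state 'present') is shared by all ingroup taxa — unites the whole ingroup.
Trait 3 (derived state 'absent') is unique to Species H (autapomorphy; uninformative for grouping).
Trait 4: derived state 'absent' in Species V only — an autapomorphy, so it tells us nothing about relationships among taxa.
Trait 5: derived state 'absent' in Species G, Species R, and Species V only — synapomorphy for {Species G, Species R, Species V}.
Most parsimonious ingroup topology: ((Species G,(Species V,Species R)),Species H).
Species V and Species G share a more recent common ancestor with each other than either does with Species H, so Species H is the least closely related of the three.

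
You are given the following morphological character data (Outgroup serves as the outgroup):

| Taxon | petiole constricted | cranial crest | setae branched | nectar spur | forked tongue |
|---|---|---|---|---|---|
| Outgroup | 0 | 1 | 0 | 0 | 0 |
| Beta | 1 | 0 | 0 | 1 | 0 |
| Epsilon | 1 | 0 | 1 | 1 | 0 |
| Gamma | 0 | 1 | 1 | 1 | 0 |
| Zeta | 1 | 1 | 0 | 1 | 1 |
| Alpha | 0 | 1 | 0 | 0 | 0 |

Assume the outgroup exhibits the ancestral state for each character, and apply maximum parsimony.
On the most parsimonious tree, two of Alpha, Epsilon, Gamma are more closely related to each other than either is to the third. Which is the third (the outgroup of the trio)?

Character polarity is set by the outgroup: the derived state is whichever differs from the outgroup's state, so for cranial crest the derived state is '0', and for the remaining characters it is '1'.
petiole constricted: derived state '1' in Beta, Epsilon, and Zeta only — synapomorphy for {Beta, Epsilon, Zeta}.
cranial crest (derived state '0') is shared by Beta and Epsilon — a synapomorphy uniting that clade.
setae branched groups Epsilon and Gamma, which is incompatible with the clades supported by the remaining characters; treating it as convergent (homoplasy) costs fewer steps than any alternative tree.
Only Beta, Epsilon, Gamma, and Zeta show the derived state '1' for nectar spur, supporting them as a clade.
forked tongue: derived state '1' in Zeta only — an autapomorphy, so it tells us nothing about relationships among taxa.
Most parsimonious ingroup topology: ((((Beta,Epsilon),Zeta),Gamma),Alpha).
Gamma and Epsilon share a more recent common ancestor with each other than either does with Alpha, so Alpha is the least closely related of the three.

Alpha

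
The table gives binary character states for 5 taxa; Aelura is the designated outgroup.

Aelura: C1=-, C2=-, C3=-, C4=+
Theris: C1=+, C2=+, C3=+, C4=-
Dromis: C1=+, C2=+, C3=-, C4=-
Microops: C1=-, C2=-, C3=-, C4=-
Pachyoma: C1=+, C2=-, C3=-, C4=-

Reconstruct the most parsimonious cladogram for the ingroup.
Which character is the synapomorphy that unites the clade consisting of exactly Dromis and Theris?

C2

Character polarity is set by the outgroup: the derived state is whichever differs from the outgroup's state, so for C4 the derived state is '-', and for the remaining characters it is '+'.
C1: derived state '+' in Dromis, Pachyoma, and Theris only — synapomorphy for {Dromis, Pachyoma, Theris}.
C2: derived state '+' in Dromis and Theris only — synapomorphy for {Dromis, Theris}.
C3 (derived state '+') is unique to Theris (autapomorphy; uninformative for grouping).
All ingroup taxa share the derived state '-' for C4; it defines the ingroup but does not resolve relationships within it.
Most parsimonious ingroup topology: ((Pachyoma,(Dromis,Theris)),Microops).
The clade {Dromis, Theris} is supported by C2: its derived state '+' occurs in exactly those taxa and in no other taxon (including the outgroup).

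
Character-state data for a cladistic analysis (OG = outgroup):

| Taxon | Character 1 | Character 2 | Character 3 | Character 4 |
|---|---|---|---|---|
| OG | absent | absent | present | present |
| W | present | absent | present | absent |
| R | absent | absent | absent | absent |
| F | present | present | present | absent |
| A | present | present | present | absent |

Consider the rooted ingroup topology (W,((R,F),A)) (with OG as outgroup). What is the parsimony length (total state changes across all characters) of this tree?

Map each character onto (W,((R,F),A)) (rooted by OG) and count the minimum state changes it requires (Fitch parsimony):
Character 1: 2; Character 2: 2; Character 3: 1; Character 4: 1.
Total tree length = 6.

6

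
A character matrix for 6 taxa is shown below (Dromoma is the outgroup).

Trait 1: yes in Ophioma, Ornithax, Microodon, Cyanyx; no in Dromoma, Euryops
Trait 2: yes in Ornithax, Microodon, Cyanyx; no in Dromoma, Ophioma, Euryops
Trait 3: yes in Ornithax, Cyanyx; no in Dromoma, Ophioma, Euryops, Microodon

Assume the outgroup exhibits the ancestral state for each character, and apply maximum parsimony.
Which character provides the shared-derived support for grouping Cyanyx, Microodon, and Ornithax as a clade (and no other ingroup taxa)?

Trait 2

The outgroup has state 'no' for every character, so 'yes' is the derived state throughout.
Trait 1 (derived state 'yes') is shared by Cyanyx, Microodon, Ophioma, and Ornithax — a synapomorphy uniting that clade.
Trait 2: derived state 'yes' in Cyanyx, Microodon, and Ornithax only — synapomorphy for {Cyanyx, Microodon, Ornithax}.
Only Cyanyx and Ornithax show the derived state 'yes' for Trait 3, supporting them as a clade.
Most parsimonious ingroup topology: ((Ophioma,((Ornithax,Cyanyx),Microodon)),Euryops).
The clade {Cyanyx, Microodon, Ornithax} is supported by Trait 2: its derived state 'yes' occurs in exactly those taxa and in no other taxon (including the outgroup).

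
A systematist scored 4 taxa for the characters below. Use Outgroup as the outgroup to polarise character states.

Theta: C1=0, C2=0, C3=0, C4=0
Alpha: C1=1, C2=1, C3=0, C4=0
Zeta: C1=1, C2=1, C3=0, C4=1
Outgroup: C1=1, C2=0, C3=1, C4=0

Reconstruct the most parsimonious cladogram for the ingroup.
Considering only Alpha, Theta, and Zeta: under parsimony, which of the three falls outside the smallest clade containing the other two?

Character polarity is set by the outgroup: the derived state is whichever differs from the outgroup's state, so for C1, C3 the derived state is '0', and for the remaining characters it is '1'.
C1: derived state '0' in Theta only — an autapomorphy, so it tells us nothing about relationships among taxa.
C2 (derived state '1') is shared by Alpha and Zeta — a synapomorphy uniting that clade.
All ingroup taxa share the derived state '0' for C3; it defines the ingroup but does not resolve relationships within it.
C4: derived state '1' in Zeta only — an autapomorphy, so it tells us nothing about relationships among taxa.
Most parsimonious ingroup topology: ((Alpha,Zeta),Theta).
Zeta and Alpha share a more recent common ancestor with each other than either does with Theta, so Theta is the least closely related of the three.

Theta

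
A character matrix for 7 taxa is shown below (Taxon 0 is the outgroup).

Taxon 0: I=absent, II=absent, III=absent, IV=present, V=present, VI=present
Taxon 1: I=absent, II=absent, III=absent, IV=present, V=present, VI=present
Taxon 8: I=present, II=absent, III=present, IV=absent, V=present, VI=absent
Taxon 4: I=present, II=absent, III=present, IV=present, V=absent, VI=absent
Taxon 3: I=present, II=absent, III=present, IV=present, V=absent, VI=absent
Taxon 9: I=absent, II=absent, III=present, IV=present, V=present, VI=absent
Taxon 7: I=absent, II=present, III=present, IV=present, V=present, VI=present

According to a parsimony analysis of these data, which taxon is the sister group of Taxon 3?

Taxon 4

Character polarity is set by the outgroup: the derived state is whichever differs from the outgroup's state, so for IV, V, VI the derived state is 'absent', and for the remaining characters it is 'present'.
I (derived state 'present') is shared by Taxon 3, Taxon 4, and Taxon 8 — a synapomorphy uniting that clade.
II: derived state 'present' in Taxon 7 only — an autapomorphy, so it tells us nothing about relationships among taxa.
Only Taxon 3, Taxon 4, Taxon 7, Taxon 8, and Taxon 9 show the derived state 'present' for III, supporting them as a clade.
IV: derived state 'absent' in Taxon 8 only — an autapomorphy, so it tells us nothing about relationships among taxa.
Only Taxon 3 and Taxon 4 show the derived state 'absent' for V, supporting them as a clade.
VI: derived state 'absent' in Taxon 3, Taxon 4, Taxon 8, and Taxon 9 only — synapomorphy for {Taxon 3, Taxon 4, Taxon 8, Taxon 9}.
Most parsimonious ingroup topology: (Taxon 1,(((Taxon 8,(Taxon 4,Taxon 3)),Taxon 9),Taxon 7)).
Taxon 3 and Taxon 4 form a cherry on this tree, so they are sister taxa.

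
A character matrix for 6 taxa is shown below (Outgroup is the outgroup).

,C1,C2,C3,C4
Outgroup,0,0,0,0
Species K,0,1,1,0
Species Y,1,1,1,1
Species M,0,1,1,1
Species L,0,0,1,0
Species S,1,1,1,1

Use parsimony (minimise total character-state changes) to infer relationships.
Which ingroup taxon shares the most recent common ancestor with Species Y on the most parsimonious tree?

The outgroup has state '0' for every character, so '1' is the derived state throughout.
C1: derived state '1' in Species S and Species Y only — synapomorphy for {Species S, Species Y}.
Only Species K, Species M, Species S, and Species Y show the derived state '1' for C2, supporting them as a clade.
C3 (derived state '1') is shared by all ingroup taxa — unites the whole ingroup.
C4 (derived state '1') is shared by Species M, Species S, and Species Y — a synapomorphy uniting that clade.
Most parsimonious ingroup topology: ((Species K,((Species Y,Species S),Species M)),Species L).
Species Y and Species S form a cherry on this tree, so they are sister taxa.

Species S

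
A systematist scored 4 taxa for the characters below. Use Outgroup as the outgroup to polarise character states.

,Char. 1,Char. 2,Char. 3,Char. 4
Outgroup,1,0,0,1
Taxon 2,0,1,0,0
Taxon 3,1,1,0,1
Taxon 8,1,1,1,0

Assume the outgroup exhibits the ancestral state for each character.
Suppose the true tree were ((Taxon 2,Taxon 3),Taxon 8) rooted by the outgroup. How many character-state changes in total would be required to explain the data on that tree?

5

Map each character onto ((Taxon 2,Taxon 3),Taxon 8) (rooted by Outgroup) and count the minimum state changes it requires (Fitch parsimony):
Char. 1: 1; Char. 2: 1; Char. 3: 1; Char. 4: 2.
Total tree length = 5.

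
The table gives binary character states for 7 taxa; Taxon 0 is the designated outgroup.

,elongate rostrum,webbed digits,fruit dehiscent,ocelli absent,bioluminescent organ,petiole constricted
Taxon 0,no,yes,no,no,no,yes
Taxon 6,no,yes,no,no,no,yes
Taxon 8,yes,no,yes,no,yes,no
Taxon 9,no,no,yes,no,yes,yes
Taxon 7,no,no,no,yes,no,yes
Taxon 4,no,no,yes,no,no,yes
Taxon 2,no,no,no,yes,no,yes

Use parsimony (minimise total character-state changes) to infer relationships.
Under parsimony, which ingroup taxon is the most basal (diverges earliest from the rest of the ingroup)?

Character polarity is set by the outgroup: the derived state is whichever differs from the outgroup's state, so for webbed digits, petiole constricted the derived state is 'no', and for the remaining characters it is 'yes'.
elongate rostrum: derived state 'yes' in Taxon 8 only — an autapomorphy, so it tells us nothing about relationships among taxa.
webbed digits: derived state 'no' in Taxon 2, Taxon 4, Taxon 7, Taxon 8, and Taxon 9 only — synapomorphy for {Taxon 2, Taxon 4, Taxon 7, Taxon 8, Taxon 9}.
fruit dehiscent: derived state 'yes' in Taxon 4, Taxon 8, and Taxon 9 only — synapomorphy for {Taxon 4, Taxon 8, Taxon 9}.
ocelli absent: derived state 'yes' in Taxon 2 and Taxon 7 only — synapomorphy for {Taxon 2, Taxon 7}.
Only Taxon 8 and Taxon 9 show the derived state 'yes' for bioluminescent organ, supporting them as a clade.
petiole constricted (derived state 'no') is unique to Taxon 8 (autapomorphy; uninformative for grouping).
Most parsimonious ingroup topology: (Taxon 6,(((Taxon 8,Taxon 9),Taxon 4),(Taxon 7,Taxon 2))).
Taxon 6 is sister to the clade containing all other ingroup taxa, so it is the earliest-diverging (most basal) ingroup lineage.

Taxon 6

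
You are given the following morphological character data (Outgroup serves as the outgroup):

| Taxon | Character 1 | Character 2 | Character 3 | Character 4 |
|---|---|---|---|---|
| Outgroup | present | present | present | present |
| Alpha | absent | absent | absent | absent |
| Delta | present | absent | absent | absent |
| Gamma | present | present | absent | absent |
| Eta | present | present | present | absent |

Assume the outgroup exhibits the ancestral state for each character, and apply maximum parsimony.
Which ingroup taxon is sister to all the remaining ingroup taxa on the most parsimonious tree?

Eta

The outgroup has state 'present' for every character, so 'absent' is the derived state throughout.
Character 1 (derived state 'absent') is unique to Alpha (autapomorphy; uninformative for grouping).
Character 2 (derived state 'absent') is shared by Alpha and Delta — a synapomorphy uniting that clade.
Only Alpha, Delta, and Gamma show the derived state 'absent' for Character 3, supporting them as a clade.
All ingroup taxa share the derived state 'absent' for Character 4; it defines the ingroup but does not resolve relationships within it.
Most parsimonious ingroup topology: (((Alpha,Delta),Gamma),Eta).
Eta is sister to the clade containing all other ingroup taxa, so it is the earliest-diverging (most basal) ingroup lineage.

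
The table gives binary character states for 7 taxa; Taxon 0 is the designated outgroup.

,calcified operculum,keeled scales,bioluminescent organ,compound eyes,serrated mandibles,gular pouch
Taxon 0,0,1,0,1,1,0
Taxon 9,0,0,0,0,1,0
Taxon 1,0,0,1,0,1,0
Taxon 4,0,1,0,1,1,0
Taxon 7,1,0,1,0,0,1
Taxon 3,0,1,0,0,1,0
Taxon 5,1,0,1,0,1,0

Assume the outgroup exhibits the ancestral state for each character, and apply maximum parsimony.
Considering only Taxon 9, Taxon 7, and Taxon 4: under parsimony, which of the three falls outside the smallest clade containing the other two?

Taxon 4

Character polarity is set by the outgroup: the derived state is whichever differs from the outgroup's state, so for keeled scales, compound eyes, serrated mandibles the derived state is '0', and for the remaining characters it is '1'.
calcified operculum: derived state '1' in Taxon 5 and Taxon 7 only — synapomorphy for {Taxon 5, Taxon 7}.
keeled scales (derived state '0') is shared by Taxon 1, Taxon 5, Taxon 7, and Taxon 9 — a synapomorphy uniting that clade.
bioluminescent organ: derived state '1' in Taxon 1, Taxon 5, and Taxon 7 only — synapomorphy for {Taxon 1, Taxon 5, Taxon 7}.
compound eyes (derived state '0') is shared by Taxon 1, Taxon 3, Taxon 5, Taxon 7, and Taxon 9 — a synapomorphy uniting that clade.
serrated mandibles (derived state '0') is unique to Taxon 7 (autapomorphy; uninformative for grouping).
gular pouch (derived state '1') is unique to Taxon 7 (autapomorphy; uninformative for grouping).
Most parsimonious ingroup topology: (((Taxon 9,(Taxon 1,(Taxon 7,Taxon 5))),Taxon 3),Taxon 4).
Taxon 9 and Taxon 7 share a more recent common ancestor with each other than either does with Taxon 4, so Taxon 4 is the least closely related of the three.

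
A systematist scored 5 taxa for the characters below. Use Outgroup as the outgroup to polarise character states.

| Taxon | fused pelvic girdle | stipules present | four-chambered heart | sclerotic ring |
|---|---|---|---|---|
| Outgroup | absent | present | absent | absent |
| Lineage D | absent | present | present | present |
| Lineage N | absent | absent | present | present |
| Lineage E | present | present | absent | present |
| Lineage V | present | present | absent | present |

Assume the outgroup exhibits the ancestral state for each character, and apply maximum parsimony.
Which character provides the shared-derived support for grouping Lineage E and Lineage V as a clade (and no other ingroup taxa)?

Character polarity is set by the outgroup: the derived state is whichever differs from the outgroup's state, so for stipules present the derived state is 'absent', and for the remaining characters it is 'present'.
fused pelvic girdle (derived state 'present') is shared by Lineage E and Lineage V — a synapomorphy uniting that clade.
stipules present: derived state 'absent' in Lineage N only — an autapomorphy, so it tells us nothing about relationships among taxa.
four-chambered heart (derived state 'present') is shared by Lineage D and Lineage N — a synapomorphy uniting that clade.
sclerotic ring (derived state 'present') is shared by all ingroup taxa — unites the whole ingroup.
Most parsimonious ingroup topology: ((Lineage D,Lineage N),(Lineage E,Lineage V)).
The clade {Lineage E, Lineage V} is supported by fused pelvic girdle: its derived state 'present' occurs in exactly those taxa and in no other taxon (including the outgroup).

fused pelvic girdle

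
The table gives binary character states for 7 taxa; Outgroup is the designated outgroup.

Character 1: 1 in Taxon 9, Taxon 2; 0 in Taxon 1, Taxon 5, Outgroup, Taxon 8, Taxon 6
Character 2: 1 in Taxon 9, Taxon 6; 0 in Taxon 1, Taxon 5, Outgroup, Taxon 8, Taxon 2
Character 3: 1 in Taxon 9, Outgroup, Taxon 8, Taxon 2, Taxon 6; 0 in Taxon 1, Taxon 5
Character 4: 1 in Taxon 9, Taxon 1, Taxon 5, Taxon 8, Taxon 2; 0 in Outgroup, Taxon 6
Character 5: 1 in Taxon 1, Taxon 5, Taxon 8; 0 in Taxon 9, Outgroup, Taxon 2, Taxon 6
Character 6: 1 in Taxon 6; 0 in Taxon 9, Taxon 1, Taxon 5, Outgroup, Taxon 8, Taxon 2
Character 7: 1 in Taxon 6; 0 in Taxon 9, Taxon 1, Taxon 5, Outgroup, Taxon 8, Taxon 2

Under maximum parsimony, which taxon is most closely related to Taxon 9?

Taxon 2

Character polarity is set by the outgroup: the derived state is whichever differs from the outgroup's state, so for Character 3 the derived state is '0', and for the remaining characters it is '1'.
Only Taxon 2 and Taxon 9 show the derived state '1' for Character 1, supporting them as a clade.
Character 2 groups Taxon 6 and Taxon 9, which is incompatible with the clades supported by the remaining characters; treating it as convergent (homoplasy) costs fewer steps than any alternative tree.
Character 3 (derived state '0') is shared by Taxon 1 and Taxon 5 — a synapomorphy uniting that clade.
Character 4 (derived state '1') is shared by Taxon 1, Taxon 2, Taxon 5, Taxon 8, and Taxon 9 — a synapomorphy uniting that clade.
Character 5: derived state '1' in Taxon 1, Taxon 5, and Taxon 8 only — synapomorphy for {Taxon 1, Taxon 5, Taxon 8}.
Character 6 (derived state '1') is unique to Taxon 6 (autapomorphy; uninformative for grouping).
Character 7: derived state '1' in Taxon 6 only — an autapomorphy, so it tells us nothing about relationships among taxa.
Most parsimonious ingroup topology: (((Taxon 2,Taxon 9),((Taxon 5,Taxon 1),Taxon 8)),Taxon 6).
Taxon 9 and Taxon 2 form a cherry on this tree, so they are sister taxa.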